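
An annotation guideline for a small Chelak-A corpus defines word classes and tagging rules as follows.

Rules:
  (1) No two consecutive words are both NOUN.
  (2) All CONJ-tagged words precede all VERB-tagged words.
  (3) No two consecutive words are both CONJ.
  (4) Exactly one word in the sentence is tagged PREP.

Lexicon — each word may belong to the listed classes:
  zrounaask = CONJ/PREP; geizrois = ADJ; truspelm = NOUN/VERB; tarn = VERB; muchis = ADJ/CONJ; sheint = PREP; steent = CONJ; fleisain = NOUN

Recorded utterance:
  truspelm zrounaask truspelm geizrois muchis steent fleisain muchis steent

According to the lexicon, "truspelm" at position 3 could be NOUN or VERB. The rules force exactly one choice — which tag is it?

Candidates per position — 1:truspelm {NOUN,VERB}; 2:zrounaask {CONJ,PREP}; 3:truspelm {NOUN,VERB}; 4:geizrois {ADJ}; 5:muchis {ADJ,CONJ}; 6:steent {CONJ}; 7:fleisain {NOUN}; 8:muchis {ADJ,CONJ}; 9:steent {CONJ}.
If word 1 were VERB, no tagging could satisfy rule 2; so word 1 is NOUN.
If word 2 were CONJ, no tagging could satisfy rule 4; so word 2 is PREP.
If word 3 were VERB, no tagging could satisfy rule 2; so word 3 is NOUN.
If word 5 were CONJ, no tagging could satisfy rule 3; so word 5 is ADJ.
If word 8 were CONJ, no tagging could satisfy rule 3; so word 8 is ADJ.
So the tagging must be: NOUN PREP NOUN ADJ ADJ CONJ NOUN ADJ CONJ.
Check: rule 1 satisfied; rule 2 satisfied; rule 3 satisfied; rule 4 satisfied.

NOUN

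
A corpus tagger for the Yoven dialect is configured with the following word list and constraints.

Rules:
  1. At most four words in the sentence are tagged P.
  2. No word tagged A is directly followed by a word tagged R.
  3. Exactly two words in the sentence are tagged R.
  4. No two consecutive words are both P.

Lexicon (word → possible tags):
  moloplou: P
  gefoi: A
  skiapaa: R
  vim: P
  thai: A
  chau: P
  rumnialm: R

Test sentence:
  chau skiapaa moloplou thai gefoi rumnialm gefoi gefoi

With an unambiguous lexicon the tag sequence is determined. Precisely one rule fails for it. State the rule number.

2

Fixed tagging: P R P A A R A A.
Checking each rule: R1 ok, R2 fails, R3 ok, R4 ok.
Only rule 2 fails.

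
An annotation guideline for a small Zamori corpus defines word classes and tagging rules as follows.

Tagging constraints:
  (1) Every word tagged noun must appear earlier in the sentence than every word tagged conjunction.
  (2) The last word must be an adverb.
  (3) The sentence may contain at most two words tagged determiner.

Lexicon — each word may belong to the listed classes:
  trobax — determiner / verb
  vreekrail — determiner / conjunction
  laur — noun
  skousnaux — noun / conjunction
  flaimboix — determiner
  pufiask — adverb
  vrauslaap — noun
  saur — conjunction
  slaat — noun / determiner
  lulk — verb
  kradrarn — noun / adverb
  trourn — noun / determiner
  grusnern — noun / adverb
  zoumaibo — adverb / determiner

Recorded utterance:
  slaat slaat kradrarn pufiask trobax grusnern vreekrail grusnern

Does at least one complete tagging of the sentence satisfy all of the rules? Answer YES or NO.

YES

Candidates per position — 1:slaat {noun,determiner}; 2:slaat {noun,determiner}; 3:kradrarn {noun,adverb}; 4:pufiask {adverb}; 5:trobax {determiner,verb}; 6:grusnern {noun,adverb}; 7:vreekrail {determiner,conjunction}; 8:grusnern {noun,adverb}.
One satisfying assignment: determiner noun noun adverb determiner adverb conjunction adverb.
Verifying each rule — rule 1 ✓; rule 2 ✓; rule 3 ✓.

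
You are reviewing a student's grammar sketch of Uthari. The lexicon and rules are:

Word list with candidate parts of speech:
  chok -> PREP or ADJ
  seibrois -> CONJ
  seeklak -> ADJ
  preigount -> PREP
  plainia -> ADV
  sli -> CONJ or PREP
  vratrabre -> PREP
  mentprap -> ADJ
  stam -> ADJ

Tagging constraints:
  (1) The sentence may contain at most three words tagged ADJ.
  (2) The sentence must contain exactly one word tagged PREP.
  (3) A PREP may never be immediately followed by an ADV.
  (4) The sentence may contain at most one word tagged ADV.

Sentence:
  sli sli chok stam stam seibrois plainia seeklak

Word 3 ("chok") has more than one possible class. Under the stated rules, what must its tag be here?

Candidates per position — 1:sli {CONJ,PREP}; 2:sli {CONJ,PREP}; 3:chok {PREP,ADJ}; 4:stam {ADJ}; 5:stam {ADJ}; 6:seibrois {CONJ}; 7:plainia {ADV}; 8:seeklak {ADJ}.
Position 3: ADJ is ruled out by rule 1; that leaves PREP.
Position 1: PREP is ruled out by rule 2; that leaves CONJ.
Position 2: PREP is ruled out by rule 2; that leaves CONJ.
The only consistent sequence is: CONJ CONJ PREP ADJ ADJ CONJ ADV ADJ.
Rule-by-rule: rule 1 ✓; rule 2 ✓; rule 3 ✓; rule 4 ✓.

PREP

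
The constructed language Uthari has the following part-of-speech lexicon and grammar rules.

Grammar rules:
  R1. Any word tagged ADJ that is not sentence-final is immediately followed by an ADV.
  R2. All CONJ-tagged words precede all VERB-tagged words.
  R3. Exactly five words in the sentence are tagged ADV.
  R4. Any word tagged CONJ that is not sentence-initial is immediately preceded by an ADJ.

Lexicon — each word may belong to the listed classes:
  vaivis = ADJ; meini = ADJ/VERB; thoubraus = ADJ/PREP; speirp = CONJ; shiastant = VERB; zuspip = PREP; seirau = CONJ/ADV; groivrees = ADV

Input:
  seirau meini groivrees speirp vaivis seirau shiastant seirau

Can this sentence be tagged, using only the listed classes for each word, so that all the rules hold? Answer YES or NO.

Candidates per position — 1:seirau {CONJ,ADV}; 2:meini {ADJ,VERB}; 3:groivrees {ADV}; 4:speirp {CONJ}; 5:vaivis {ADJ}; 6:seirau {CONJ,ADV}; 7:shiastant {VERB}; 8:seirau {CONJ,ADV}.
Rule 3 cannot be satisfied by any choice of tags from the lexicon.
So there is no consistent tagging.

NO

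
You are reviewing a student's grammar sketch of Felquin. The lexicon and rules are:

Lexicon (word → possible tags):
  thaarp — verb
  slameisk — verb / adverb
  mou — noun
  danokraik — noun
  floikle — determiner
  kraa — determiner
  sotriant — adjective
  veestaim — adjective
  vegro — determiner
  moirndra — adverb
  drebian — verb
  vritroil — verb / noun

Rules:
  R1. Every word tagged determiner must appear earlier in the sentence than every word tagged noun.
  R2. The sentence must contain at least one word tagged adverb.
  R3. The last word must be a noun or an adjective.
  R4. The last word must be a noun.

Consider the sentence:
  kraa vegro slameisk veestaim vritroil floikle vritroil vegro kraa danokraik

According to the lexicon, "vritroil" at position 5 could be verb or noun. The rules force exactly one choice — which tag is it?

verb

Candidates per position — 1:kraa {determiner}; 2:vegro {determiner}; 3:slameisk {verb,adverb}; 4:veestaim {adjective}; 5:vritroil {verb,noun}; 6:floikle {determiner}; 7:vritroil {verb,noun}; 8:vegro {determiner}; 9:kraa {determiner}; 10:danokraik {noun}.
Position 3: verb is ruled out by rule 2; that leaves adverb.
Position 5: noun is ruled out by rule 1; that leaves verb.
Position 7: noun is ruled out by rule 1; that leaves verb.
The only consistent sequence is: determiner determiner adverb adjective verb determiner verb determiner determiner noun.
Verifying each rule — rule 1 ok; rule 2 ok; rule 3 ok; rule 4 ok.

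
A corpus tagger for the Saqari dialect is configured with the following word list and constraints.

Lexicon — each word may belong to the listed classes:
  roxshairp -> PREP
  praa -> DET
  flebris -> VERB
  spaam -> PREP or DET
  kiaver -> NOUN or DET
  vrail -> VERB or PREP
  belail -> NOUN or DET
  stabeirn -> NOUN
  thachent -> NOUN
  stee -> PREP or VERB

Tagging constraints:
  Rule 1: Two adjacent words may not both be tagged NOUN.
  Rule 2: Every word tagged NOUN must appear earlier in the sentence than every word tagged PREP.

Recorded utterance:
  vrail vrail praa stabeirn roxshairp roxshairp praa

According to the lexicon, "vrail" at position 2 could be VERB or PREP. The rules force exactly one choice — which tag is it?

Candidates per position — 1:vrail {VERB,PREP}; 2:vrail {VERB,PREP}; 3:praa {DET}; 4:stabeirn {NOUN}; 5:roxshairp {PREP}; 6:roxshairp {PREP}; 7:praa {DET}.
At position 1, choosing PREP makes rule 2 impossible to satisfy; hence VERB.
At position 2, choosing PREP makes rule 2 impossible to satisfy; hence VERB.
So the tagging must be: VERB VERB DET NOUN PREP PREP DET.
Check: rule 1 ✓; rule 2 ✓.

VERB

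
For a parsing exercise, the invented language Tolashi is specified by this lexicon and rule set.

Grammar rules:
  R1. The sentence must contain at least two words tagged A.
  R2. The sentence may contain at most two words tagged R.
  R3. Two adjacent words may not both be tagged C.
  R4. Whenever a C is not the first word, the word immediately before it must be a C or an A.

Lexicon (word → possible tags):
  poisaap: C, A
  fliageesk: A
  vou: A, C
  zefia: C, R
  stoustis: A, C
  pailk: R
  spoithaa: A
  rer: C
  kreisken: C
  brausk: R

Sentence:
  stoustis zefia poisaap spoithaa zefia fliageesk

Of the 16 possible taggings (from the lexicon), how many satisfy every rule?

6

Candidates per position — 1:stoustis {A,C}; 2:zefia {C,R}; 3:poisaap {C,A}; 4:spoithaa {A}; 5:zefia {C,R}; 6:fliageesk {A}.
There are 16 candidate sequences in total.
Checking each against the rules leaves 6 sequences.
Count = 6.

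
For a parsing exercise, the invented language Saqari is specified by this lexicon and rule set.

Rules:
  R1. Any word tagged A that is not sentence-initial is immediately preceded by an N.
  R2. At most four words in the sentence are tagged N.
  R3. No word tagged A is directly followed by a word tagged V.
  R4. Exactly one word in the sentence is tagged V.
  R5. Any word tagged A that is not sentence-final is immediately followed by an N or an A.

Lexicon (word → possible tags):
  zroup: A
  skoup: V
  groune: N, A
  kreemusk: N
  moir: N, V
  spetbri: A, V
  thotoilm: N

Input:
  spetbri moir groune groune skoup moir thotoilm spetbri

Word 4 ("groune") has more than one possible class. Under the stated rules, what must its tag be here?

Candidates per position — 1:spetbri {A,V}; 2:moir {N,V}; 3:groune {N,A}; 4:groune {N,A}; 5:skoup {V}; 6:moir {N,V}; 7:thotoilm {N}; 8:spetbri {A,V}.
Position 1: tagging it V would leave rule 4 unsatisfiable, so it must be A.
Position 2: tagging it V would leave rule 3 unsatisfiable, so it must be N.
Position 4: tagging it A would leave rule 3 unsatisfiable, so it must be N.
Position 6: tagging it V would leave rule 4 unsatisfiable, so it must be N.
Position 8: tagging it V would leave rule 4 unsatisfiable, so it must be A.
Position 3: tagging it N would leave rule 2 unsatisfiable, so it must be A.
The unique satisfying tagging is: A N A N V N N A.
Rule-by-rule: rule 1 holds; rule 2 holds; rule 3 holds; rule 4 holds; rule 5 holds.

N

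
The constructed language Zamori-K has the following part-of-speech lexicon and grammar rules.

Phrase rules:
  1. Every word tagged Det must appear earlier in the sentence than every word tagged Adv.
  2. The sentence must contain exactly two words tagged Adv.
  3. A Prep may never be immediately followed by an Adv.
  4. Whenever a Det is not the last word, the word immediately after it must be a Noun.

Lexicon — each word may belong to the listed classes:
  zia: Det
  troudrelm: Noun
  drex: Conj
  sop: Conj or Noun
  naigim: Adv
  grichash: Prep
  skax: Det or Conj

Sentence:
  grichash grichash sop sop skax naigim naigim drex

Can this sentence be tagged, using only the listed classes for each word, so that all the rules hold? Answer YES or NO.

YES

Candidates per position — 1:grichash {Prep}; 2:grichash {Prep}; 3:sop {Conj,Noun}; 4:sop {Conj,Noun}; 5:skax {Det,Conj}; 6:naigim {Adv}; 7:naigim {Adv}; 8:drex {Conj}.
One satisfying assignment: Prep Prep Conj Noun Conj Adv Adv Conj.
Rule-by-rule: rule 1 ok; rule 2 ok; rule 3 ok; rule 4 ok.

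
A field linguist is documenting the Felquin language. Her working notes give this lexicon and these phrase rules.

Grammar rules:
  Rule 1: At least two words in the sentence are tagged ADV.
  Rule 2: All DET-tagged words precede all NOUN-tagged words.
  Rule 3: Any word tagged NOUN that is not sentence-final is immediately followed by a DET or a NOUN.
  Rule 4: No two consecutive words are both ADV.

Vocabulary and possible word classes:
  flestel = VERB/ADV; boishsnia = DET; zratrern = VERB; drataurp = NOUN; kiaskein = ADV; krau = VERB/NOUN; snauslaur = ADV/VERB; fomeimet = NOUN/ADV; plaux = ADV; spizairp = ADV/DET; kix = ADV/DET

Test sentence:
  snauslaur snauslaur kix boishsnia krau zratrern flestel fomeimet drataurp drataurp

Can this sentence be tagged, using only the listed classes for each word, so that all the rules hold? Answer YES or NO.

Candidates per position — 1:snauslaur {ADV,VERB}; 2:snauslaur {ADV,VERB}; 3:kix {ADV,DET}; 4:boishsnia {DET}; 5:krau {VERB,NOUN}; 6:zratrern {VERB}; 7:flestel {VERB,ADV}; 8:fomeimet {NOUN,ADV}; 9:drataurp {NOUN}; 10:drataurp {NOUN}.
One satisfying assignment: ADV VERB DET DET VERB VERB VERB ADV NOUN NOUN.
Check: rule 1 ✓; rule 2 ✓; rule 3 ✓; rule 4 ✓.

YES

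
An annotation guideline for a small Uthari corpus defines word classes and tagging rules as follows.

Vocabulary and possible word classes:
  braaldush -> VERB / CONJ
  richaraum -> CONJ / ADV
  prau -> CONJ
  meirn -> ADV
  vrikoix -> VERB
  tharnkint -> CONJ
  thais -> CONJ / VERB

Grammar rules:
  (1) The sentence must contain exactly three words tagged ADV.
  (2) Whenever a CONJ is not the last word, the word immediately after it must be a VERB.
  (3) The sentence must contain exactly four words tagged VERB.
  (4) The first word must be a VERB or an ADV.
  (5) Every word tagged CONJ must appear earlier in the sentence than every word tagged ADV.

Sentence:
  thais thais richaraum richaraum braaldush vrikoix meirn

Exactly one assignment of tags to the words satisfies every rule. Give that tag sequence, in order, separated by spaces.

VERB VERB ADV ADV VERB VERB ADV

Candidates per position — 1:thais {CONJ,VERB}; 2:thais {CONJ,VERB}; 3:richaraum {CONJ,ADV}; 4:richaraum {CONJ,ADV}; 5:braaldush {VERB,CONJ}; 6:vrikoix {VERB}; 7:meirn {ADV}.
Position 1: CONJ is ruled out by rule 3; that leaves VERB.
Position 2: CONJ is ruled out by rule 2; that leaves VERB.
Position 3: CONJ is ruled out by rule 1; that leaves ADV.
Position 4: CONJ is ruled out by rule 1; that leaves ADV.
Position 5: CONJ is ruled out by rule 3; that leaves VERB.
The unique satisfying tagging is: VERB VERB ADV ADV VERB VERB ADV.
Check: rule 1 holds; rule 2 holds; rule 3 holds; rule 4 holds; rule 5 holds.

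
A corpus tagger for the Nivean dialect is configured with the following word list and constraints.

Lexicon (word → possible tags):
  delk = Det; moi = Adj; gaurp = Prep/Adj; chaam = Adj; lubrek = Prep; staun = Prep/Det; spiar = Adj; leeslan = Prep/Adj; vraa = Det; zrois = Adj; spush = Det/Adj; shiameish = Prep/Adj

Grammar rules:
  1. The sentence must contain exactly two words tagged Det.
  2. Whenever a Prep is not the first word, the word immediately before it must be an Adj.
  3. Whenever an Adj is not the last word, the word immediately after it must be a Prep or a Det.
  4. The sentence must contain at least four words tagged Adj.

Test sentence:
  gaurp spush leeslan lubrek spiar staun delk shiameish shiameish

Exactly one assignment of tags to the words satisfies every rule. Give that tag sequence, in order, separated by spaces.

Adj Det Adj Prep Adj Prep Det Adj Prep

Candidates per position — 1:gaurp {Prep,Adj}; 2:spush {Det,Adj}; 3:leeslan {Prep,Adj}; 4:lubrek {Prep}; 5:spiar {Adj}; 6:staun {Prep,Det}; 7:delk {Det}; 8:shiameish {Prep,Adj}; 9:shiameish {Prep,Adj}.
If word 3 were Prep, no tagging could satisfy rule 2; so word 3 is Adj.
If word 8 were Prep, no tagging could satisfy rule 2; so word 8 is Adj.
If word 9 were Adj, no tagging could satisfy rule 3; so word 9 is Prep.
If word 2 were Adj, no tagging could satisfy rule 3; so word 2 is Det.
If word 6 were Det, no tagging could satisfy rule 1; so word 6 is Prep.
If word 1 were Prep, no tagging could satisfy rule 4; so word 1 is Adj.
The unique satisfying tagging is: Adj Det Adj Prep Adj Prep Det Adj Prep.
Checking: rule 1 ✓; rule 2 ✓; rule 3 ✓; rule 4 ✓.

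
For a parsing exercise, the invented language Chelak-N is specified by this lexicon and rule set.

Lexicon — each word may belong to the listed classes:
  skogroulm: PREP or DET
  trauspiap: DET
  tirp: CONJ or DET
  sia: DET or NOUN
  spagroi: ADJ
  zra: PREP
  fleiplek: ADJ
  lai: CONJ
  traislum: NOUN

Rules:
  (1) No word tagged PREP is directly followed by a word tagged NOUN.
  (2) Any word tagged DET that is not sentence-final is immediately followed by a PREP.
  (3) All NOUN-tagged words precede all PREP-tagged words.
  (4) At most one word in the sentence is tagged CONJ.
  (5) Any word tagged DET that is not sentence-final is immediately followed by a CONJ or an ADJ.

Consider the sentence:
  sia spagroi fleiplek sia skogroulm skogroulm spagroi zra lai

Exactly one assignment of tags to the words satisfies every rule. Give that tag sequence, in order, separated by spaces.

Candidates per position — 1:sia {DET,NOUN}; 2:spagroi {ADJ}; 3:fleiplek {ADJ}; 4:sia {DET,NOUN}; 5:skogroulm {PREP,DET}; 6:skogroulm {PREP,DET}; 7:spagroi {ADJ}; 8:zra {PREP}; 9:lai {CONJ}.
If word 1 were DET, no tagging could satisfy rule 2; so word 1 is NOUN.
If word 4 were DET, no tagging could satisfy rule 5; so word 4 is NOUN.
If word 5 were DET, no tagging could satisfy rule 5; so word 5 is PREP.
If word 6 were DET, no tagging could satisfy rule 2; so word 6 is PREP.
So the tagging must be: NOUN ADJ ADJ NOUN PREP PREP ADJ PREP CONJ.
Check: rule 1 holds; rule 2 holds; rule 3 holds; rule 4 holds; rule 5 holds.

NOUN ADJ ADJ NOUN PREP PREP ADJ PREP CONJ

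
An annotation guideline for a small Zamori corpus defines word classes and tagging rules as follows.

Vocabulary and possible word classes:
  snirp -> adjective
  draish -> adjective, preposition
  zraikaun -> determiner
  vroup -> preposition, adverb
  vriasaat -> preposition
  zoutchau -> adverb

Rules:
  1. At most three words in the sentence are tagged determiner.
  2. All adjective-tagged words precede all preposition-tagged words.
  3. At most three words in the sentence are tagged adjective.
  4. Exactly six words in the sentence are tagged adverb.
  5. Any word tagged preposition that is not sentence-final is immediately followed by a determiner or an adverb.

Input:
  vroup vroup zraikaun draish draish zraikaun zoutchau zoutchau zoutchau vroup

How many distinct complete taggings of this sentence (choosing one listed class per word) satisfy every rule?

2

Candidates per position — 1:vroup {preposition,adverb}; 2:vroup {preposition,adverb}; 3:zraikaun {determiner}; 4:draish {adjective,preposition}; 5:draish {adjective,preposition}; 6:zraikaun {determiner}; 7:zoutchau {adverb}; 8:zoutchau {adverb}; 9:zoutchau {adverb}; 10:vroup {preposition,adverb}.
There are 32 candidate sequences in total.
The sequences that satisfy every rule: adverb adverb determiner adjective adjective determiner adverb adverb adverb adverb; adverb adverb determiner adjective preposition determiner adverb adverb adverb adverb.
Count = 2.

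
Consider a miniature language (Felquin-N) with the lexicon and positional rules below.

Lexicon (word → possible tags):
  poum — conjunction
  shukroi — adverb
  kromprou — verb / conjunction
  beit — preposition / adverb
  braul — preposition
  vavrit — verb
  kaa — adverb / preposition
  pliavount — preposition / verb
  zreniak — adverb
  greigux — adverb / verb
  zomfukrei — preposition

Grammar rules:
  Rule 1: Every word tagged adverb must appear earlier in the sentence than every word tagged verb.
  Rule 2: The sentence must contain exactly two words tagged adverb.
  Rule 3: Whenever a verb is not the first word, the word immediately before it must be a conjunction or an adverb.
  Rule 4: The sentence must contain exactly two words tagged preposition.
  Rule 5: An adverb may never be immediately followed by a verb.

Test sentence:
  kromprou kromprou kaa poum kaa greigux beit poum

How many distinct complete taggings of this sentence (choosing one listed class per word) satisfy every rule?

Candidates per position — 1:kromprou {verb,conjunction}; 2:kromprou {verb,conjunction}; 3:kaa {adverb,preposition}; 4:poum {conjunction}; 5:kaa {adverb,preposition}; 6:greigux {adverb,verb}; 7:beit {preposition,adverb}; 8:poum {conjunction}.
There are 64 candidate sequences in total.
The sequences that satisfy every rule: conjunction conjunction adverb conjunction preposition adverb preposition conjunction; conjunction conjunction preposition conjunction adverb adverb preposition conjunction; conjunction conjunction preposition conjunction preposition adverb adverb conjunction.
Count = 3.

3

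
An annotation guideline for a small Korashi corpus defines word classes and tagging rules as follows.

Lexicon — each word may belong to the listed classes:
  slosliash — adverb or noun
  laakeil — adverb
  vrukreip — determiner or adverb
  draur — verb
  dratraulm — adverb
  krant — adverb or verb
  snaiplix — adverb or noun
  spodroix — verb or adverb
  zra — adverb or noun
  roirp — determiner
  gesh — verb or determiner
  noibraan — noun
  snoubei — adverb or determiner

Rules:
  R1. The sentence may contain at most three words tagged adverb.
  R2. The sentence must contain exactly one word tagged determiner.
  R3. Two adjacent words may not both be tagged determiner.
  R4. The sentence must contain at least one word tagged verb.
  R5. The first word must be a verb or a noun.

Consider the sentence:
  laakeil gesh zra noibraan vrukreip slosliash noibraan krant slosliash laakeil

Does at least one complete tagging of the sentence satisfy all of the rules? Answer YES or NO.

Candidates per position — 1:laakeil {adverb}; 2:gesh {verb,determiner}; 3:zra {adverb,noun}; 4:noibraan {noun}; 5:vrukreip {determiner,adverb}; 6:slosliash {adverb,noun}; 7:noibraan {noun}; 8:krant {adverb,verb}; 9:slosliash {adverb,noun}; 10:laakeil {adverb}.
Rule 5 cannot be satisfied by any choice of tags from the lexicon.
So there is no consistent tagging.

NO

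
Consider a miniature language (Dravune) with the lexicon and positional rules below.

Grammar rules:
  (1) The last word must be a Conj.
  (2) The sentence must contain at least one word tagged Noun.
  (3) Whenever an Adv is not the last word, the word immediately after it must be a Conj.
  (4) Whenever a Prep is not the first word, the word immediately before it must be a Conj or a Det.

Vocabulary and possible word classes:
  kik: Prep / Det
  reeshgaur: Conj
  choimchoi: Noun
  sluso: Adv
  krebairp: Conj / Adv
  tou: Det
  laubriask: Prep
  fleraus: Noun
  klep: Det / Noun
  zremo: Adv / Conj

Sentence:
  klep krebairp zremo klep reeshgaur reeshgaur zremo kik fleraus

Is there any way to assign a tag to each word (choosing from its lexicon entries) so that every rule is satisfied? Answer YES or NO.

NO

Candidates per position — 1:klep {Det,Noun}; 2:krebairp {Conj,Adv}; 3:zremo {Adv,Conj}; 4:klep {Det,Noun}; 5:reeshgaur {Conj}; 6:reeshgaur {Conj}; 7:zremo {Adv,Conj}; 8:kik {Prep,Det}; 9:fleraus {Noun}.
Rule 1 cannot be satisfied by any choice of tags from the lexicon.
So there is no consistent tagging.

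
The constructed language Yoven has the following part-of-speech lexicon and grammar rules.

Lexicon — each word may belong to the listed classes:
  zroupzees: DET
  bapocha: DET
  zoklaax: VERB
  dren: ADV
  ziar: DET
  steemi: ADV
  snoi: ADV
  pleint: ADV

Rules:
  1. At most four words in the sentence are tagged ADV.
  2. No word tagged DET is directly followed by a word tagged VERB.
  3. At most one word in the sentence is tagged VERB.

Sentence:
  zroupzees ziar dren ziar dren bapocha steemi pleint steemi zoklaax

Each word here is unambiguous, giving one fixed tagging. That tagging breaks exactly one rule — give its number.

Fixed tagging: DET DET ADV DET ADV DET ADV ADV ADV VERB.
Applying the rules: R1 fails, R2 ok, R3 ok.
Only rule 1 fails.

1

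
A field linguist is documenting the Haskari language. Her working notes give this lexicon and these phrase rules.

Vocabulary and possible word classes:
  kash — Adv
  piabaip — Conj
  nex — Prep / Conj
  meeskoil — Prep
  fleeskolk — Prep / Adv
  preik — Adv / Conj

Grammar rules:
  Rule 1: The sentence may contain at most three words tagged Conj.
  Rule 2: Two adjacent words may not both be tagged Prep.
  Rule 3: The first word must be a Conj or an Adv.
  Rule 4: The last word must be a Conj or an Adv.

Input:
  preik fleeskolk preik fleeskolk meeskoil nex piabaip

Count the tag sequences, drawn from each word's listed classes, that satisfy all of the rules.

Candidates per position — 1:preik {Adv,Conj}; 2:fleeskolk {Prep,Adv}; 3:preik {Adv,Conj}; 4:fleeskolk {Prep,Adv}; 5:meeskoil {Prep}; 6:nex {Prep,Conj}; 7:piabaip {Conj}.
There are 32 candidate sequences in total.
Checking each against the rules leaves 6 sequences.
Count = 6.

6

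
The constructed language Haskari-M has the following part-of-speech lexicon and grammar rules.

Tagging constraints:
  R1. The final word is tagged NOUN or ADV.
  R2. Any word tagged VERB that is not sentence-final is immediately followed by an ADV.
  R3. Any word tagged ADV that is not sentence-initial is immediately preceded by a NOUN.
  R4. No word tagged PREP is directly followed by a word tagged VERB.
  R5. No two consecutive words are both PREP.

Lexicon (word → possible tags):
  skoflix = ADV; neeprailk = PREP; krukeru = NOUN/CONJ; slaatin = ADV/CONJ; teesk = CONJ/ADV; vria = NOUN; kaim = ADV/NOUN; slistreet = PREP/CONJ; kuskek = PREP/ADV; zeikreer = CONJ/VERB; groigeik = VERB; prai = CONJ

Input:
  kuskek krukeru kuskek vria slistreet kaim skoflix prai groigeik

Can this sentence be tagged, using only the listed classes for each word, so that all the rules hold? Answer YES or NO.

NO

Candidates per position — 1:kuskek {PREP,ADV}; 2:krukeru {NOUN,CONJ}; 3:kuskek {PREP,ADV}; 4:vria {NOUN}; 5:slistreet {PREP,CONJ}; 6:kaim {ADV,NOUN}; 7:skoflix {ADV}; 8:prai {CONJ}; 9:groigeik {VERB}.
Rule 1 cannot be satisfied by any choice of tags from the lexicon.
So there is no consistent tagging.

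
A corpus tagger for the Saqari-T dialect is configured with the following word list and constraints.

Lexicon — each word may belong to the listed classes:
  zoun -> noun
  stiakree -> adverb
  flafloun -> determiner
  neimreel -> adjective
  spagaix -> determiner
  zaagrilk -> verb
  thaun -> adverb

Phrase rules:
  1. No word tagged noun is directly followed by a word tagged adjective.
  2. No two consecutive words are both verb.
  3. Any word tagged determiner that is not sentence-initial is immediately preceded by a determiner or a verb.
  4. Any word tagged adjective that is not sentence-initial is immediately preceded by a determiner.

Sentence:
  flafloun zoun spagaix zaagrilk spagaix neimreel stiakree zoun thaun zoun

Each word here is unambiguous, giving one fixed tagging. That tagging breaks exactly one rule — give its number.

3

Fixed tagging: determiner noun determiner verb determiner adjective adverb noun adverb noun.
Rule check: R1 pass, R2 pass, R3 fail, R4 pass.
Only rule 3 fails.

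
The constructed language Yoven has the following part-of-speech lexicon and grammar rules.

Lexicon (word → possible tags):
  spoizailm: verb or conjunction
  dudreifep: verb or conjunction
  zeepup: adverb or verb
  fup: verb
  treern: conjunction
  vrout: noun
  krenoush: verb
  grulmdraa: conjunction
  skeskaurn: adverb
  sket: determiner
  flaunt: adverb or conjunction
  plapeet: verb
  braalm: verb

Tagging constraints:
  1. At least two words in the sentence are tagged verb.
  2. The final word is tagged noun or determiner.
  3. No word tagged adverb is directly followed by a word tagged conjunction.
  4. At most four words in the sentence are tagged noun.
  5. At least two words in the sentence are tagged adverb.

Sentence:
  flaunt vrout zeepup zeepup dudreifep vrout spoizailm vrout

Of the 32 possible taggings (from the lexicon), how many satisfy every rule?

Candidates per position — 1:flaunt {adverb,conjunction}; 2:vrout {noun}; 3:zeepup {adverb,verb}; 4:zeepup {adverb,verb}; 5:dudreifep {verb,conjunction}; 6:vrout {noun}; 7:spoizailm {verb,conjunction}; 8:vrout {noun}.
There are 32 candidate sequences in total.
Checking each against the rules leaves 7 sequences.
Count = 7.

7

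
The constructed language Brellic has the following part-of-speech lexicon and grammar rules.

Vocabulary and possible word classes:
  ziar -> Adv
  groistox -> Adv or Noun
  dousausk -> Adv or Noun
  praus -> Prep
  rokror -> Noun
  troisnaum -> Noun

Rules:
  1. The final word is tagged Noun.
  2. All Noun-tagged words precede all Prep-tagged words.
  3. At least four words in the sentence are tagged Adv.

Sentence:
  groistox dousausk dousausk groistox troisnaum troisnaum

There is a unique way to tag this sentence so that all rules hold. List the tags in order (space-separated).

Candidates per position — 1:groistox {Adv,Noun}; 2:dousausk {Adv,Noun}; 3:dousausk {Adv,Noun}; 4:groistox {Adv,Noun}; 5:troisnaum {Noun}; 6:troisnaum {Noun}.
If word 1 were Noun, no tagging could satisfy rule 3; so word 1 is Adv.
If word 2 were Noun, no tagging could satisfy rule 3; so word 2 is Adv.
If word 3 were Noun, no tagging could satisfy rule 3; so word 3 is Adv.
If word 4 were Noun, no tagging could satisfy rule 3; so word 4 is Adv.
The only consistent sequence is: Adv Adv Adv Adv Noun Noun.
Rule-by-rule: rule 1 holds; rule 2 holds; rule 3 holds.

Adv Adv Adv Adv Noun Noun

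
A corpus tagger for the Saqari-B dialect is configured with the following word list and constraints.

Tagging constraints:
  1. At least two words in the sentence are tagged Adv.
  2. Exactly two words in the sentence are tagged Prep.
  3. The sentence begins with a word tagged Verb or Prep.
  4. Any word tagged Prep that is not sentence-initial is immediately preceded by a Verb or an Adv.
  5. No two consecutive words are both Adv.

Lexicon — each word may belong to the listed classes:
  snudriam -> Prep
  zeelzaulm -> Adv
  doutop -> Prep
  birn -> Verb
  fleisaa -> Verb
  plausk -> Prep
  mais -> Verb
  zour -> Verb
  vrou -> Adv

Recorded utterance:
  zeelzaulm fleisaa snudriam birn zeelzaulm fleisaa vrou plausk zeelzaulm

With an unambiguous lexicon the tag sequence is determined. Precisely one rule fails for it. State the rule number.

3

Fixed tagging: Adv Verb Prep Verb Adv Verb Adv Prep Adv.
Checking each rule: R1 ok, R2 ok, R3 fails, R4 ok, R5 ok.
Only rule 3 fails.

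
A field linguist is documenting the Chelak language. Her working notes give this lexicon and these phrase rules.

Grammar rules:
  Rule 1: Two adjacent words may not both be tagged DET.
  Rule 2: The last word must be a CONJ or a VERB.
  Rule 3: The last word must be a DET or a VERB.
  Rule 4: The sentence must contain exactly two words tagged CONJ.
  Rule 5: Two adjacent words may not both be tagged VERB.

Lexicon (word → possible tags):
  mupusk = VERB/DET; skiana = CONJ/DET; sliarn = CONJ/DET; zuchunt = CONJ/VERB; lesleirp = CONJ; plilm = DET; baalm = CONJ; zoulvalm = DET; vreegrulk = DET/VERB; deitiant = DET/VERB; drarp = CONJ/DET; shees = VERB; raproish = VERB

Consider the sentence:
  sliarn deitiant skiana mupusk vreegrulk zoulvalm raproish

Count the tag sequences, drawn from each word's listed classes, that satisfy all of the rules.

2

Candidates per position — 1:sliarn {CONJ,DET}; 2:deitiant {DET,VERB}; 3:skiana {CONJ,DET}; 4:mupusk {VERB,DET}; 5:vreegrulk {DET,VERB}; 6:zoulvalm {DET}; 7:raproish {VERB}.
There are 32 candidate sequences in total.
The sequences that satisfy every rule: CONJ DET CONJ DET VERB DET VERB; CONJ VERB CONJ DET VERB DET VERB.
Count = 2.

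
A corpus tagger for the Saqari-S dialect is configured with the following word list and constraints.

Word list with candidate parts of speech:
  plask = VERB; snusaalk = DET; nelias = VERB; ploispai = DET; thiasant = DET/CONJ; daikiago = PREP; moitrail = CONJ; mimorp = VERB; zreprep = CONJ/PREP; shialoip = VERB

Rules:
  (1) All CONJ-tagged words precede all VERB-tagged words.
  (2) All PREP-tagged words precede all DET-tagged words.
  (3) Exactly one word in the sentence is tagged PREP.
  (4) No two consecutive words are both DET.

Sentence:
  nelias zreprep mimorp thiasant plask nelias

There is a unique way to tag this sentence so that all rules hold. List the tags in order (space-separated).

VERB PREP VERB DET VERB VERB

Candidates per position — 1:nelias {VERB}; 2:zreprep {CONJ,PREP}; 3:mimorp {VERB}; 4:thiasant {DET,CONJ}; 5:plask {VERB}; 6:nelias {VERB}.
At position 2, choosing CONJ makes rule 1 impossible to satisfy; hence PREP.
At position 4, choosing CONJ makes rule 1 impossible to satisfy; hence DET.
So the tagging must be: VERB PREP VERB DET VERB VERB.
Check: rule 1 holds; rule 2 holds; rule 3 holds; rule 4 holds.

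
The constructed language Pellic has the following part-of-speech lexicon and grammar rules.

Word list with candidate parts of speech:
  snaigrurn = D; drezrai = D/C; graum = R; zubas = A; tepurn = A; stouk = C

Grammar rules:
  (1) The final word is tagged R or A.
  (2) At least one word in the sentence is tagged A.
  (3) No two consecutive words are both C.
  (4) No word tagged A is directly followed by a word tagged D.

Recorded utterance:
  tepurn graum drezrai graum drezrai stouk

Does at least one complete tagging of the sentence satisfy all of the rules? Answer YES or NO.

NO

Candidates per position — 1:tepurn {A}; 2:graum {R}; 3:drezrai {D,C}; 4:graum {R}; 5:drezrai {D,C}; 6:stouk {C}.
Rule 1 cannot be satisfied by any choice of tags from the lexicon.
So there is no consistent tagging.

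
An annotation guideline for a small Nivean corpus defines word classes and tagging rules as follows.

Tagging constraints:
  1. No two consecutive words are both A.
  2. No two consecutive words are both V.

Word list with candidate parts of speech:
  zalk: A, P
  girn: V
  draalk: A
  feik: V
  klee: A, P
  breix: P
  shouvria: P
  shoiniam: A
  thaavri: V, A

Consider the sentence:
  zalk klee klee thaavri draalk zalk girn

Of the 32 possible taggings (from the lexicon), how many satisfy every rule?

5

Candidates per position — 1:zalk {A,P}; 2:klee {A,P}; 3:klee {A,P}; 4:thaavri {V,A}; 5:draalk {A}; 6:zalk {A,P}; 7:girn {V}.
There are 32 candidate sequences in total.
The sequences that satisfy every rule: A P A V A P V; A P P V A P V; P A P V A P V; P P A V A P V; P P P V A P V.
Count = 5.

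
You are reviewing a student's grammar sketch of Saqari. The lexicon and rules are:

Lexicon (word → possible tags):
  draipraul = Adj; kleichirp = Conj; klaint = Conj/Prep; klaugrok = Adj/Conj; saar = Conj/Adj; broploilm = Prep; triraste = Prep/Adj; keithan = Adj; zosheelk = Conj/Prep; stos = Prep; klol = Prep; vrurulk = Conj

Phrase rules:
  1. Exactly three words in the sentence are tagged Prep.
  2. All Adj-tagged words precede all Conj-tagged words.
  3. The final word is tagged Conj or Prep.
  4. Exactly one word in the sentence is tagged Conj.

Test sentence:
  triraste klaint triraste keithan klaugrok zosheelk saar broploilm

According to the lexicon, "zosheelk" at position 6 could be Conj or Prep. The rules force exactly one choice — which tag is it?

Candidates per position — 1:triraste {Prep,Adj}; 2:klaint {Conj,Prep}; 3:triraste {Prep,Adj}; 4:keithan {Adj}; 5:klaugrok {Adj,Conj}; 6:zosheelk {Conj,Prep}; 7:saar {Conj,Adj}; 8:broploilm {Prep}.
Word 2 cannot be Conj — rule 2 would then fail for every completion. It is Prep.
Position 6: the remaining choice is settled jointly with positions 1, 3, 5, 7 — only Prep at position 6 is part of a tagging that satisfies every rule.
That leaves exactly one tagging: Adj Prep Adj Adj Adj Prep Conj Prep.
Rule-by-rule: rule 1 ok; rule 2 ok; rule 3 ok; rule 4 ok.

Prep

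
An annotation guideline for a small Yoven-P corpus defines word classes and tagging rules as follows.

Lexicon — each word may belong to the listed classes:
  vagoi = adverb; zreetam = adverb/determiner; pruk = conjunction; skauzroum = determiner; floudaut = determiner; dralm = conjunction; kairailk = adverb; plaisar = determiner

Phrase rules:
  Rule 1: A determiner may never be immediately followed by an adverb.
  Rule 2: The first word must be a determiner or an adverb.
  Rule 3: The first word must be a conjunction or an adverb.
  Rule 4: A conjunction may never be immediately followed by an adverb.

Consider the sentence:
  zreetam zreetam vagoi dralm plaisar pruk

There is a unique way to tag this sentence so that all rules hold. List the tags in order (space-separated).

Candidates per position — 1:zreetam {adverb,determiner}; 2:zreetam {adverb,determiner}; 3:vagoi {adverb}; 4:dralm {conjunction}; 5:plaisar {determiner}; 6:pruk {conjunction}.
Word 1 cannot be determiner — rule 1 would then fail for every completion. It is adverb.
Word 2 cannot be determiner — rule 1 would then fail for every completion. It is adverb.
So the tagging must be: adverb adverb adverb conjunction determiner conjunction.
Checking: rule 1 ✓; rule 2 ✓; rule 3 ✓; rule 4 ✓.

adverb adverb adverb conjunction determiner conjunction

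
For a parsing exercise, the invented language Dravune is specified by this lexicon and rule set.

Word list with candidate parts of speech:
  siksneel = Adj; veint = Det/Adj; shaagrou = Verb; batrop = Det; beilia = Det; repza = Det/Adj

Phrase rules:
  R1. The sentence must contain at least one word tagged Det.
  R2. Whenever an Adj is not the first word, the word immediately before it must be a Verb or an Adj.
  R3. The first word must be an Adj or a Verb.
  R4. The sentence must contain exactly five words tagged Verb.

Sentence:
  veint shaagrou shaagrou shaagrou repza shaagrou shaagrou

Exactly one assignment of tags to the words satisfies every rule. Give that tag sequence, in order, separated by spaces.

Candidates per position — 1:veint {Det,Adj}; 2:shaagrou {Verb}; 3:shaagrou {Verb}; 4:shaagrou {Verb}; 5:repza {Det,Adj}; 6:shaagrou {Verb}; 7:shaagrou {Verb}.
At position 1, choosing Det makes rule 3 impossible to satisfy; hence Adj.
At position 5, choosing Adj makes rule 1 impossible to satisfy; hence Det.
The unique satisfying tagging is: Adj Verb Verb Verb Det Verb Verb.
Check: rule 1 holds; rule 2 holds; rule 3 holds; rule 4 holds.

Adj Verb Verb Verb Det Verb Verb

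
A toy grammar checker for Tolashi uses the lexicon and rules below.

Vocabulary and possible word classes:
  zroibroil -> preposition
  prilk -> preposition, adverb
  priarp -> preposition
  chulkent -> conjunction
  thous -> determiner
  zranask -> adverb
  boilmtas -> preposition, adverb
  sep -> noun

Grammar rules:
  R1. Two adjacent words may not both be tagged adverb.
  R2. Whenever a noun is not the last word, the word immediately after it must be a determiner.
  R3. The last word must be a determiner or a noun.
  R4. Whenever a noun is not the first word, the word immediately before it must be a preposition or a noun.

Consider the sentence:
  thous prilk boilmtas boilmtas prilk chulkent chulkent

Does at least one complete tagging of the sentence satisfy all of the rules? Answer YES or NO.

Candidates per position — 1:thous {determiner}; 2:prilk {preposition,adverb}; 3:boilmtas {preposition,adverb}; 4:boilmtas {preposition,adverb}; 5:prilk {preposition,adverb}; 6:chulkent {conjunction}; 7:chulkent {conjunction}.
Rule 3 cannot be satisfied by any choice of tags from the lexicon.
So there is no consistent tagging.

NO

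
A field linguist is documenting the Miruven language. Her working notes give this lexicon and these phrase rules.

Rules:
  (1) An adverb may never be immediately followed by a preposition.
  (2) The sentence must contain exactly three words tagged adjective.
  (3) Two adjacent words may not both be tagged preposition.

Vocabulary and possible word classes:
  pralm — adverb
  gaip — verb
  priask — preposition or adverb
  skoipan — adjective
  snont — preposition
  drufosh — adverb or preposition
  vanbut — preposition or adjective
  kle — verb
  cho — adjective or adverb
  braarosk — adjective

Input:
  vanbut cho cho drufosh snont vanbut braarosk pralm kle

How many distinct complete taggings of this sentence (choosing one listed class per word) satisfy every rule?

Candidates per position — 1:vanbut {preposition,adjective}; 2:cho {adjective,adverb}; 3:cho {adjective,adverb}; 4:drufosh {adverb,preposition}; 5:snont {preposition}; 6:vanbut {preposition,adjective}; 7:braarosk {adjective}; 8:pralm {adverb}; 9:kle {verb}.
There are 32 candidate sequences in total.
Every candidate sequence violates at least one rule; no consistent tagging exists.
Count = 0.

0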